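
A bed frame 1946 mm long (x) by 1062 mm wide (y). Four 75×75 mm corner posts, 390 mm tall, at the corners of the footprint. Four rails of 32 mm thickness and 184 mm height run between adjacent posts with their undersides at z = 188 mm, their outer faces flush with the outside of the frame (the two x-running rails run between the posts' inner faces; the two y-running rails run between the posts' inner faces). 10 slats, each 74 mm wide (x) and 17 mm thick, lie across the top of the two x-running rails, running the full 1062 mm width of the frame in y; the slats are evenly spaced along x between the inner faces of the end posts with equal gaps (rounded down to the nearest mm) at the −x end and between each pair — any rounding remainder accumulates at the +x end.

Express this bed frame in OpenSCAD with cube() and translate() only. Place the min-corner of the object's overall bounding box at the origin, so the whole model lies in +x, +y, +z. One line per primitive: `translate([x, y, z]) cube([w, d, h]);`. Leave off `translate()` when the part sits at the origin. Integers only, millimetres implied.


cube([75, 75, 390]);
translate([0, 987, 0]) cube([75, 75, 390]);
translate([1871, 0, 0]) cube([75, 75, 390]);
translate([1871, 987, 0]) cube([75, 75, 390]);
translate([75, 0, 188]) cube([1796, 32, 184]);
translate([75, 1030, 188]) cube([1796, 32, 184]);
translate([0, 75, 188]) cube([32, 912, 184]);
translate([1914, 75, 188]) cube([32, 912, 184]);
translate([171, 0, 372]) cube([74, 1062, 17]);
translate([341, 0, 372]) cube([74, 1062, 17]);
translate([511, 0, 372]) cube([74, 1062, 17]);
translate([681, 0, 372]) cube([74, 1062, 17]);
translate([851, 0, 372]) cube([74, 1062, 17]);
translate([1021, 0, 372]) cube([74, 1062, 17]);
translate([1191, 0, 372]) cube([74, 1062, 17]);
translate([1361, 0, 372]) cube([74, 1062, 17]);
translate([1531, 0, 372]) cube([74, 1062, 17]);
translate([1701, 0, 372]) cube([74, 1062, 17]);


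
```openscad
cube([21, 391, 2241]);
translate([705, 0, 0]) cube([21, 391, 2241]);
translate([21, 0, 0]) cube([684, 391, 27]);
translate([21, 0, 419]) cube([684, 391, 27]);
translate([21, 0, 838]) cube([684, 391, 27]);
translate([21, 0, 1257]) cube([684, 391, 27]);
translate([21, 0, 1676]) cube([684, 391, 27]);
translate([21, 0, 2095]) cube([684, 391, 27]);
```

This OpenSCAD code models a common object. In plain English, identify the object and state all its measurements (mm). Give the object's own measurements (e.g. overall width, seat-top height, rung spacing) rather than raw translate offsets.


An open bookshelf. Two side panels, each 21 mm thick, 391 mm deep and 2241 mm tall, stand 726 mm apart (outside-to-outside). Between them sit 6 shelves, each 27 mm thick and 391 mm deep, spanning the full gap between the sides. The bottom shelf rests on the floor (its underside at z = 0) and the clear gap between one shelf's top and the next shelf's underside is 392 mm.


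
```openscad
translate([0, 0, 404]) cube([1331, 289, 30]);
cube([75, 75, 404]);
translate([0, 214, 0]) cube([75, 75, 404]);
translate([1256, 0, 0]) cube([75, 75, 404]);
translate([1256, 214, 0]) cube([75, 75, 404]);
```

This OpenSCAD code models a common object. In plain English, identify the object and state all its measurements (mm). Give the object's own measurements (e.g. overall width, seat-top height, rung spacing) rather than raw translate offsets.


A bench: a 1331×289 mm seat slab, 30 mm thick, top at z = 434 mm, on four 75×75 mm square legs flush with the seat corners and standing on z = 0.


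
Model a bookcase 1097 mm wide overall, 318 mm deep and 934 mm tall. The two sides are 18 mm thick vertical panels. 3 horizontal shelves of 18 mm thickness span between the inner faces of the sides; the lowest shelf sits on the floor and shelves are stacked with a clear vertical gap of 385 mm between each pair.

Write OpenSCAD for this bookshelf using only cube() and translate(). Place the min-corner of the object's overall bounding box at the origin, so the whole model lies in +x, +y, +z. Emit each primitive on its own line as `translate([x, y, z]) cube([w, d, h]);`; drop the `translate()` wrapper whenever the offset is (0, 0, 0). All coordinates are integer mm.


cube([18, 318, 934]);
translate([1079, 0, 0]) cube([18, 318, 934]);
translate([18, 0, 0]) cube([1061, 318, 18]);
translate([18, 0, 403]) cube([1061, 318, 18]);
translate([18, 0, 806]) cube([1061, 318, 18]);


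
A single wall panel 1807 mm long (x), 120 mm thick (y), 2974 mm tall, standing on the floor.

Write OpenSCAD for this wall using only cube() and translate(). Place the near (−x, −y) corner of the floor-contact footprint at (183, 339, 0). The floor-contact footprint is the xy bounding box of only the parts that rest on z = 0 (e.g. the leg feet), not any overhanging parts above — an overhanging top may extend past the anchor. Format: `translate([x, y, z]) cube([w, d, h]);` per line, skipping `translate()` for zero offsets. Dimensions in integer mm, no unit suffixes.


translate([183, 339, 0]) cube([1807, 120, 2974]);


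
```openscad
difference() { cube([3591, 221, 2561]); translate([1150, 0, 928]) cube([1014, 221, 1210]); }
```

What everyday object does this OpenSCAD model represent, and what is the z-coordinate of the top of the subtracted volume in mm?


A wall with a window opening. The window head height is 2138 mm.

A wall with a rectangular opening subtracted — a window. Sill at z = 928, opening 1210 mm tall, so the head is at 928 + 1210 = 2138 mm.


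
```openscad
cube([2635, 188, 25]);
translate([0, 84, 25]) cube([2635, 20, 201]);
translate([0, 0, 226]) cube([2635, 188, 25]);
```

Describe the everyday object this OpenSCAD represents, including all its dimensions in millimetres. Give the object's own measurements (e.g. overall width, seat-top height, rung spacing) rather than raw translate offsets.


An I-beam lying along x, 2635 mm long. Overall section height 251 mm. Two flanges 188 mm wide (y) and 25 mm thick, one on the floor and one at the top; a web 20 mm thick runs between them, centred on the flange width.


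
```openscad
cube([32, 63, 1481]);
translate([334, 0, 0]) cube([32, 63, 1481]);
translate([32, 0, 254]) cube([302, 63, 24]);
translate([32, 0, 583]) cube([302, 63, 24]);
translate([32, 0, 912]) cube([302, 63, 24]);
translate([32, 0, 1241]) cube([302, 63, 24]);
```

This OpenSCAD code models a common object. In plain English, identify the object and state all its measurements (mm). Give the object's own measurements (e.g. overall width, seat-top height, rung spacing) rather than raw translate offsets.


A straight ladder. Two 32×63 mm vertical rails, 1481 mm tall, stand 366 mm apart (outside-to-outside) with their front faces coplanar on the −y side. 4 rungs, each 63 mm deep and 24 mm tall, span between the inner faces of the rails, front faces flush with the rails. The lowest rung's underside is at z = 254 mm and rungs are spaced 329 mm apart (underside to underside).


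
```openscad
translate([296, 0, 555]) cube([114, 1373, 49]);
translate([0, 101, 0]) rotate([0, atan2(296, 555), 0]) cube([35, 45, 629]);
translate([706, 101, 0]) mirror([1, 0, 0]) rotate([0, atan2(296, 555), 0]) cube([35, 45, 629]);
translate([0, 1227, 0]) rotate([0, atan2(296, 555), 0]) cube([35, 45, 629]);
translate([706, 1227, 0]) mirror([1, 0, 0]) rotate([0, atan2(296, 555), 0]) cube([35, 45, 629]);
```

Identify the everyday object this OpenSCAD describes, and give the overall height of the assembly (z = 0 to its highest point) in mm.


A sawhorse. The overall height is 604 mm.

A beam across two mirrored pairs of raked legs — a sawhorse. The beam's underside is at z = 555 (matching the legs' vertical rise in atan2(296, 555)) and the beam is 49 mm tall, so its top is at 555 + 49 = 604 mm. The raked legs top out at the beam's underside, so that is the highest point.


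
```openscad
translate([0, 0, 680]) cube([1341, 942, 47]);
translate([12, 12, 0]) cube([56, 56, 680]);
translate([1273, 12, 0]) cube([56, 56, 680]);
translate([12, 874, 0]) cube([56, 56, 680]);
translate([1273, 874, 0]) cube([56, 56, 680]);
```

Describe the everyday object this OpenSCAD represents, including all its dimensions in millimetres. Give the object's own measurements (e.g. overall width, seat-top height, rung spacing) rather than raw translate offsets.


A rectangular dining table. The top is 1341×942×47 mm with its upper surface at z = 727 mm. It stands on four 56×56 mm square legs, each inset 12 mm from the nearest pair of top edges, running from the floor to the underside of the top.


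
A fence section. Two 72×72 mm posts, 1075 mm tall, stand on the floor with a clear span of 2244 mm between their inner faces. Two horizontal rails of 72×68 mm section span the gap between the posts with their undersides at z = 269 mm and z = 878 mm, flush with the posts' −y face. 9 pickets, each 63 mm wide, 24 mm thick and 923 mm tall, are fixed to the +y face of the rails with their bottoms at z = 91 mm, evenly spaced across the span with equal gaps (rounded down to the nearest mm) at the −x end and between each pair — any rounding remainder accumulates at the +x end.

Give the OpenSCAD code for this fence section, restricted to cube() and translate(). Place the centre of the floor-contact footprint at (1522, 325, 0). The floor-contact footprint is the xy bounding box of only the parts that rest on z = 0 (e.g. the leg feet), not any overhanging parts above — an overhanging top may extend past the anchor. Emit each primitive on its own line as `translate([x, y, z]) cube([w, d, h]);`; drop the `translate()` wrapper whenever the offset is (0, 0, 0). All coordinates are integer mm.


translate([328, 289, 0]) cube([72, 72, 1075]);
translate([2644, 289, 0]) cube([72, 72, 1075]);
translate([400, 289, 269]) cube([2244, 72, 68]);
translate([400, 289, 878]) cube([2244, 72, 68]);
translate([567, 361, 91]) cube([63, 24, 923]);
translate([797, 361, 91]) cube([63, 24, 923]);
translate([1027, 361, 91]) cube([63, 24, 923]);
translate([1257, 361, 91]) cube([63, 24, 923]);
translate([1487, 361, 91]) cube([63, 24, 923]);
translate([1717, 361, 91]) cube([63, 24, 923]);
translate([1947, 361, 91]) cube([63, 24, 923]);
translate([2177, 361, 91]) cube([63, 24, 923]);
translate([2407, 361, 91]) cube([63, 24, 923]);


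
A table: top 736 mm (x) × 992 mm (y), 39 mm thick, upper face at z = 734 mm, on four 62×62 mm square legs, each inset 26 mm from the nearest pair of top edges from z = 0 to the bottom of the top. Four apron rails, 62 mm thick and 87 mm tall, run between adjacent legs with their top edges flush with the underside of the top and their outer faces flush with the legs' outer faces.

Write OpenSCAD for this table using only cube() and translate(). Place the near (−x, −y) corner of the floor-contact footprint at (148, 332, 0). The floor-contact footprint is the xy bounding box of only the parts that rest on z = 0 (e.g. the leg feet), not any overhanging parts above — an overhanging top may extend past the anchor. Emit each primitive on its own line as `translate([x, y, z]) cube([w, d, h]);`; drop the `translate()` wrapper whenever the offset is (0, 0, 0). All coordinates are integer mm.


translate([122, 306, 695]) cube([736, 992, 39]);
translate([148, 332, 0]) cube([62, 62, 695]);
translate([770, 332, 0]) cube([62, 62, 695]);
translate([148, 1210, 0]) cube([62, 62, 695]);
translate([770, 1210, 0]) cube([62, 62, 695]);
translate([210, 332, 608]) cube([560, 62, 87]);
translate([210, 1210, 608]) cube([560, 62, 87]);
translate([148, 394, 608]) cube([62, 816, 87]);
translate([770, 394, 608]) cube([62, 816, 87]);


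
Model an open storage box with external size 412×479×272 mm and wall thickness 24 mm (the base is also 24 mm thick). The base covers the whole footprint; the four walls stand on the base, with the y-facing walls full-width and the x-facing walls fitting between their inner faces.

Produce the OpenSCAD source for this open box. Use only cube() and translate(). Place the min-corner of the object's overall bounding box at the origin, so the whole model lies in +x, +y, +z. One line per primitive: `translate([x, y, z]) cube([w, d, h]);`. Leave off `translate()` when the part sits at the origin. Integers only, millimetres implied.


cube([412, 479, 24]);
translate([0, 0, 24]) cube([412, 24, 248]);
translate([0, 455, 24]) cube([412, 24, 248]);
translate([0, 24, 24]) cube([24, 431, 248]);
translate([388, 24, 24]) cube([24, 431, 248]);


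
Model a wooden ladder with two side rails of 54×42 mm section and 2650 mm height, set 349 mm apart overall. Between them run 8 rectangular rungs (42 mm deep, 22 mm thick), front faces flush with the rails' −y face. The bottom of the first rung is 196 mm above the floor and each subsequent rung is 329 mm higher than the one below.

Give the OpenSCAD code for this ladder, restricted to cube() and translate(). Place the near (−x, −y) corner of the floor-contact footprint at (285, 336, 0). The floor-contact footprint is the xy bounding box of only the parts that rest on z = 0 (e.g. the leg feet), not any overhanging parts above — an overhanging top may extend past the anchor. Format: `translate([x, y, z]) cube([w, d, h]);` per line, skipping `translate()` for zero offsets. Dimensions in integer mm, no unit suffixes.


// rung span = 349 - 2*54 = 241
// rung[k] z = 196 + k*329
translate([285, 336, 0]) cube([54, 42, 2650]);
translate([580, 336, 0]) cube([54, 42, 2650]);
translate([339, 336, 196]) cube([241, 42, 22]);
translate([339, 336, 525]) cube([241, 42, 22]);
translate([339, 336, 854]) cube([241, 42, 22]);
translate([339, 336, 1183]) cube([241, 42, 22]);
translate([339, 336, 1512]) cube([241, 42, 22]);
translate([339, 336, 1841]) cube([241, 42, 22]);
translate([339, 336, 2170]) cube([241, 42, 22]);
translate([339, 336, 2499]) cube([241, 42, 22]);


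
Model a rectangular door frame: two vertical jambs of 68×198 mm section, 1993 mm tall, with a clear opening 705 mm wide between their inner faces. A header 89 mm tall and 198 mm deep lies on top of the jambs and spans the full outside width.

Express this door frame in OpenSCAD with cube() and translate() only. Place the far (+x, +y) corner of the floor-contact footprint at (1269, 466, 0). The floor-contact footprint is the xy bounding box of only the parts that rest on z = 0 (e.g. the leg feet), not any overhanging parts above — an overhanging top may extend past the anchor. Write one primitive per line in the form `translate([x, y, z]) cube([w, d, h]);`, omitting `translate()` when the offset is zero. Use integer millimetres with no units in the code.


translate([428, 268, 0]) cube([68, 198, 1993]);
translate([1201, 268, 0]) cube([68, 198, 1993]);
translate([428, 268, 1993]) cube([841, 198, 89]);


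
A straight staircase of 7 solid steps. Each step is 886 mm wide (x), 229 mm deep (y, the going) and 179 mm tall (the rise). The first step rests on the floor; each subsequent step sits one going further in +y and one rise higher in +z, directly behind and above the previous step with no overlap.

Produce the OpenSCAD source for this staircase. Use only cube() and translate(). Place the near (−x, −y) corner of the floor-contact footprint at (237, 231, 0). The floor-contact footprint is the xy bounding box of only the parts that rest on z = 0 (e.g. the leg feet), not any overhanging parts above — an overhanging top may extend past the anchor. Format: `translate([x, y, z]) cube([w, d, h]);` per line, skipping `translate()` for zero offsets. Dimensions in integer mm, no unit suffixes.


translate([237, 231, 0]) cube([886, 229, 179]);
translate([237, 460, 179]) cube([886, 229, 179]);
translate([237, 689, 358]) cube([886, 229, 179]);
translate([237, 918, 537]) cube([886, 229, 179]);
translate([237, 1147, 716]) cube([886, 229, 179]);
translate([237, 1376, 895]) cube([886, 229, 179]);
translate([237, 1605, 1074]) cube([886, 229, 179]);


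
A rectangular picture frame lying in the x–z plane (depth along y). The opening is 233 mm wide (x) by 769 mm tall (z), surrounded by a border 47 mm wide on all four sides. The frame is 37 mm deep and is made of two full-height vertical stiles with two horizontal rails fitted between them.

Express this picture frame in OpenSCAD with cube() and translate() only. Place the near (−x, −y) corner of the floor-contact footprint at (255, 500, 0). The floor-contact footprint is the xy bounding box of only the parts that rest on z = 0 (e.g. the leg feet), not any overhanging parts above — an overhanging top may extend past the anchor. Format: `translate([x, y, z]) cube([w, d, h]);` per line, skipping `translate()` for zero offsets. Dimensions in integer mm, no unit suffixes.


translate([255, 500, 0]) cube([47, 37, 863]);
translate([535, 500, 0]) cube([47, 37, 863]);
translate([302, 500, 0]) cube([233, 37, 47]);
translate([302, 500, 816]) cube([233, 37, 47]);


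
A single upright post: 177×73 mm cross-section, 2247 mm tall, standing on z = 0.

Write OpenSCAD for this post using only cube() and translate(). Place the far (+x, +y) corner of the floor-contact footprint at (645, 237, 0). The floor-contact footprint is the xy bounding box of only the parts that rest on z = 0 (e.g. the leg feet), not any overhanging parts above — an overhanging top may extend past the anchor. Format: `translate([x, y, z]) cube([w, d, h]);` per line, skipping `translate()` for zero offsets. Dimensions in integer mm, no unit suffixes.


translate([468, 164, 0]) cube([177, 73, 2247]);


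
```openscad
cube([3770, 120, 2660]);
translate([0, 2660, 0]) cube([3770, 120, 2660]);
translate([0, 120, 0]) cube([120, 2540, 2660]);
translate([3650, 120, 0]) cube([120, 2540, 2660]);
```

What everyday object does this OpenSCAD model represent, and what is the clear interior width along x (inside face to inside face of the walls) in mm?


A house (or room) frame. The interior width is 3530 mm.

Four 2660 mm walls enclosing a rectangle with no floor or roof — a room or house frame. Outside width is 3770 mm and wall thickness is 120 mm, so the interior width is 3770 − 2 × 120 = 3530 mm.


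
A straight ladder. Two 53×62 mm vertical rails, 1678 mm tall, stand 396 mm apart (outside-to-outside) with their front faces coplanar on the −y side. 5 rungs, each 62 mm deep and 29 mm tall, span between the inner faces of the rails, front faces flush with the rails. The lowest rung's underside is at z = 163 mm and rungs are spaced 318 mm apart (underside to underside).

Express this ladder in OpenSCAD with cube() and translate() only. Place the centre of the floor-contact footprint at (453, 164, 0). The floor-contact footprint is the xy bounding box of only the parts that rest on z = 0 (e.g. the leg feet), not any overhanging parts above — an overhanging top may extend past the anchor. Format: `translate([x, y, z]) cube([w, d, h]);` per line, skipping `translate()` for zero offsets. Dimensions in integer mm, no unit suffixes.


translate([255, 133, 0]) cube([53, 62, 1678]);
translate([598, 133, 0]) cube([53, 62, 1678]);
translate([308, 133, 163]) cube([290, 62, 29]);
translate([308, 133, 481]) cube([290, 62, 29]);
translate([308, 133, 799]) cube([290, 62, 29]);
translate([308, 133, 1117]) cube([290, 62, 29]);
translate([308, 133, 1435]) cube([290, 62, 29]);


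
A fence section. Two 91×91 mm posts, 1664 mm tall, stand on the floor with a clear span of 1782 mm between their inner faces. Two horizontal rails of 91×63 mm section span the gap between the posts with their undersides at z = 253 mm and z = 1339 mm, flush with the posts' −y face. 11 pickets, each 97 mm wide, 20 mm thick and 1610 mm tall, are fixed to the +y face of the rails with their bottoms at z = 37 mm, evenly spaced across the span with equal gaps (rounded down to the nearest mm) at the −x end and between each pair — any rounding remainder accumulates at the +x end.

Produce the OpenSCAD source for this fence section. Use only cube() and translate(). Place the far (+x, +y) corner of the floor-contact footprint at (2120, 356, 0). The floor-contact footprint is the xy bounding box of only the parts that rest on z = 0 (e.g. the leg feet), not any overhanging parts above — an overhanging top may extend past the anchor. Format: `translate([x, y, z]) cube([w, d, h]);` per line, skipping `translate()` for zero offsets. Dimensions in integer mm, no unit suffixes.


translate([156, 265, 0]) cube([91, 91, 1664]);
translate([2029, 265, 0]) cube([91, 91, 1664]);
translate([247, 265, 253]) cube([1782, 91, 63]);
translate([247, 265, 1339]) cube([1782, 91, 63]);
translate([306, 356, 37]) cube([97, 20, 1610]);
translate([462, 356, 37]) cube([97, 20, 1610]);
translate([618, 356, 37]) cube([97, 20, 1610]);
translate([774, 356, 37]) cube([97, 20, 1610]);
translate([930, 356, 37]) cube([97, 20, 1610]);
translate([1086, 356, 37]) cube([97, 20, 1610]);
translate([1242, 356, 37]) cube([97, 20, 1610]);
translate([1398, 356, 37]) cube([97, 20, 1610]);
translate([1554, 356, 37]) cube([97, 20, 1610]);
translate([1710, 356, 37]) cube([97, 20, 1610]);
translate([1866, 356, 37]) cube([97, 20, 1610]);


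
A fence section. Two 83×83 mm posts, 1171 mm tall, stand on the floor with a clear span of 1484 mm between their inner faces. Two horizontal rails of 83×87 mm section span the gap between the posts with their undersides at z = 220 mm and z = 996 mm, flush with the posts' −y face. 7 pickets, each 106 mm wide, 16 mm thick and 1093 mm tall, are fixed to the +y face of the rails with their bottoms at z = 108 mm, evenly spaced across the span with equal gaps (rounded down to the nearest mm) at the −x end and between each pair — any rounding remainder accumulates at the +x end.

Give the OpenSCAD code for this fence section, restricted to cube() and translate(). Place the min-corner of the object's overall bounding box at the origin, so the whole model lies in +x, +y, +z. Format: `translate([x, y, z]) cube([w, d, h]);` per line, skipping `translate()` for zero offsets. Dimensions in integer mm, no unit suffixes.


cube([83, 83, 1171]);
translate([1567, 0, 0]) cube([83, 83, 1171]);
translate([83, 0, 220]) cube([1484, 83, 87]);
translate([83, 0, 996]) cube([1484, 83, 87]);
translate([175, 83, 108]) cube([106, 16, 1093]);
translate([373, 83, 108]) cube([106, 16, 1093]);
translate([571, 83, 108]) cube([106, 16, 1093]);
translate([769, 83, 108]) cube([106, 16, 1093]);
translate([967, 83, 108]) cube([106, 16, 1093]);
translate([1165, 83, 108]) cube([106, 16, 1093]);
translate([1363, 83, 108]) cube([106, 16, 1093]);


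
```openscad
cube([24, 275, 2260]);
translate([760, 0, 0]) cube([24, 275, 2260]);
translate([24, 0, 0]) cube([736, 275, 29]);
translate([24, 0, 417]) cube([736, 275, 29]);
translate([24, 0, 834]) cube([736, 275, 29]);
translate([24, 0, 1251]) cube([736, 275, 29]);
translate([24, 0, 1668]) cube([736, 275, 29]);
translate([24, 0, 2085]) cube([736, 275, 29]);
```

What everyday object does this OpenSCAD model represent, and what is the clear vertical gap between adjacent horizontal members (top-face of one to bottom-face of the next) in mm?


A bookshelf. The clear shelf gap is 388 mm.

Two tall side panels with 6 horizontal boards between them — a bookshelf. The first two shelf undersides are at z = 0 and z = 417; with shelf thickness 29, the clear gap is 417 − 0 − 29 = 388 mm.


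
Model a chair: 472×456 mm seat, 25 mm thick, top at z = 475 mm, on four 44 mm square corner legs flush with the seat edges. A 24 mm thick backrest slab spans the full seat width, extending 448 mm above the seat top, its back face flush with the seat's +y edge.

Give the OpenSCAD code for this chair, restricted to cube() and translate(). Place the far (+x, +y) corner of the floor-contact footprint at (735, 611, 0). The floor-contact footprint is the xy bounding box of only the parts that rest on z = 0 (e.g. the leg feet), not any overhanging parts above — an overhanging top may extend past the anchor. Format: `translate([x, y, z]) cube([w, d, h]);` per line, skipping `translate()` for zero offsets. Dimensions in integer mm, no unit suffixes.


// leg_h = 475 - 25 = 450
translate([263, 155, 450]) cube([472, 456, 25]);
translate([263, 155, 0]) cube([44, 44, 450]);
translate([691, 155, 0]) cube([44, 44, 450]);
translate([263, 567, 0]) cube([44, 44, 450]);
translate([691, 567, 0]) cube([44, 44, 450]);
translate([263, 587, 475]) cube([472, 24, 448]);


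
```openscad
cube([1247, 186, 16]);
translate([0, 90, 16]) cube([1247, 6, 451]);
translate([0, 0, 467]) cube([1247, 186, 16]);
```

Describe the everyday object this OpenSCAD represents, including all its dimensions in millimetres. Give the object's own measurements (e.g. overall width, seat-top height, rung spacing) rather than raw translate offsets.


An I-beam lying along x, 1247 mm long. Overall section height 483 mm. Two flanges 186 mm wide (y) and 16 mm thick, one on the floor and one at the top; a web 6 mm thick runs between them, centred on the flange width.


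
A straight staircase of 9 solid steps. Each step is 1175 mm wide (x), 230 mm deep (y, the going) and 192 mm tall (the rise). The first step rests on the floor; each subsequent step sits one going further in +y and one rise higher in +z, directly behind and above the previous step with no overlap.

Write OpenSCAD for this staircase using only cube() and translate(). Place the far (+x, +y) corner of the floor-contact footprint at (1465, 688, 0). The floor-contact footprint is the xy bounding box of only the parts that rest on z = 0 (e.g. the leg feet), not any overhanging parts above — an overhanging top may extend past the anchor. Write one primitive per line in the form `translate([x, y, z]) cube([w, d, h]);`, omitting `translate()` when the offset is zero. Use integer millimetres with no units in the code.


translate([290, 458, 0]) cube([1175, 230, 192]);
translate([290, 688, 192]) cube([1175, 230, 192]);
translate([290, 918, 384]) cube([1175, 230, 192]);
translate([290, 1148, 576]) cube([1175, 230, 192]);
translate([290, 1378, 768]) cube([1175, 230, 192]);
translate([290, 1608, 960]) cube([1175, 230, 192]);
translate([290, 1838, 1152]) cube([1175, 230, 192]);
translate([290, 2068, 1344]) cube([1175, 230, 192]);
translate([290, 2298, 1536]) cube([1175, 230, 192]);


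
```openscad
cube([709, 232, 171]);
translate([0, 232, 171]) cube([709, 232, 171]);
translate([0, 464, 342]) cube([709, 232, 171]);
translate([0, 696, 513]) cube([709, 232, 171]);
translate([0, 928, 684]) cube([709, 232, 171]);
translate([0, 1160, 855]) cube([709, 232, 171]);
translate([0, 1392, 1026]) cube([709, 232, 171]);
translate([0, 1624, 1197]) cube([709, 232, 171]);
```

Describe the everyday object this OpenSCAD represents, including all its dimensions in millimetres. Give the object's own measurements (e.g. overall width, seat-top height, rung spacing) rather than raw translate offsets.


A straight staircase of 8 solid steps. Each step is 709 mm wide (x), 232 mm deep (y, the going) and 171 mm tall (the rise). The first step rests on the floor; each subsequent step sits one going further in +y and one rise higher in +z, directly behind and above the previous step with no overlap.


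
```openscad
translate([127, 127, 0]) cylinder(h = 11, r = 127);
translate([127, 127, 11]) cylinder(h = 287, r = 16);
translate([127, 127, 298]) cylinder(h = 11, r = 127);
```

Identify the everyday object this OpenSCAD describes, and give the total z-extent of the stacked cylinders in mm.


A spool. The overall height is 309 mm.

Three coaxial cylinders, large–small–large — a spool. Two 11 mm flanges and a 287 mm core give 11 + 287 + 11 = 309 mm.


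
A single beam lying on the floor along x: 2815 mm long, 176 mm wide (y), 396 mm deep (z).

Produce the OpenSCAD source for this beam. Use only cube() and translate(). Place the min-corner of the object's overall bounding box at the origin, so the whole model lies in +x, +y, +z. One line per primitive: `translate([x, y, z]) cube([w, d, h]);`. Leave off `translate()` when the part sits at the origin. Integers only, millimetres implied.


cube([2815, 176, 396]);


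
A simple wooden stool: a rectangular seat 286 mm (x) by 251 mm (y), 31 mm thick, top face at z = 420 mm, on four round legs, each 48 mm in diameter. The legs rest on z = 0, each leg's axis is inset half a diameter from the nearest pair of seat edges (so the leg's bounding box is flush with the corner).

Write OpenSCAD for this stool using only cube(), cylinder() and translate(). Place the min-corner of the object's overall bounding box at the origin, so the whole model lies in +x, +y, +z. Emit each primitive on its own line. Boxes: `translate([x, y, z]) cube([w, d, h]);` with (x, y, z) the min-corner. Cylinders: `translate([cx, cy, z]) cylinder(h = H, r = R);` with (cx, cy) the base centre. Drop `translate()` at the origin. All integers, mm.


// leg_h = 420 - 31 = 389
translate([0, 0, 389]) cube([286, 251, 31]);
translate([24, 24, 0]) cylinder(h = 389, r = 24);
translate([262, 24, 0]) cylinder(h = 389, r = 24);
translate([24, 227, 0]) cylinder(h = 389, r = 24);
translate([262, 227, 0]) cylinder(h = 389, r = 24);


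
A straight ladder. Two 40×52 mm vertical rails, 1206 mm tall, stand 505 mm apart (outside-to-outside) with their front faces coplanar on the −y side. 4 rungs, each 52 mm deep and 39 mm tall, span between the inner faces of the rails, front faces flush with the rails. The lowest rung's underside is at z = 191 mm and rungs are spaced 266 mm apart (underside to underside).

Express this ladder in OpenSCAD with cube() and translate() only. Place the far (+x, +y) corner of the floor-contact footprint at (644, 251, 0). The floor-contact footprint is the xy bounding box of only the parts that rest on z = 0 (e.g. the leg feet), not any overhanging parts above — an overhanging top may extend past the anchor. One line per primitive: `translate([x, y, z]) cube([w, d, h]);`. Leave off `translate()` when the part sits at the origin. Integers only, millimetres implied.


// rung span = 505 - 2*40 = 425
// rung[k] z = 191 + k*266
translate([139, 199, 0]) cube([40, 52, 1206]);
translate([604, 199, 0]) cube([40, 52, 1206]);
translate([179, 199, 191]) cube([425, 52, 39]);
translate([179, 199, 457]) cube([425, 52, 39]);
translate([179, 199, 723]) cube([425, 52, 39]);
translate([179, 199, 989]) cube([425, 52, 39]);


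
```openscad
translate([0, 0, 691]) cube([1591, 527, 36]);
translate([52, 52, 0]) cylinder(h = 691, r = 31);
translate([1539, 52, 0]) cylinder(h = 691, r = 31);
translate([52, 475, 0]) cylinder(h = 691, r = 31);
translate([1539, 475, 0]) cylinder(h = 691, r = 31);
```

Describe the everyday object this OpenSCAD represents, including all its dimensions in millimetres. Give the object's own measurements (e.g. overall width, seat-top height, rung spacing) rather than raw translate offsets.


A table: top 1591 mm (x) × 527 mm (y), 36 mm thick, upper face at z = 727 mm, on four round legs of 62 mm diameter, each leg's bounding box inset 21 mm from the nearest pair of top edges from z = 0 to the bottom of the top.


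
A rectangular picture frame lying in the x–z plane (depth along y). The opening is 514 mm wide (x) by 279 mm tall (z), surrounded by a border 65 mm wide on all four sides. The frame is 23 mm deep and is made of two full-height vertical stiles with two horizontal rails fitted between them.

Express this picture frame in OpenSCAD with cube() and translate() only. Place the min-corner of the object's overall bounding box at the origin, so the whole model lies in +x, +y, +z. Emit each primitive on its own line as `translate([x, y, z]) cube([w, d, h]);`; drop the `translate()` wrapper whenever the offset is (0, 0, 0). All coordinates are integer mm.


cube([65, 23, 409]);
translate([579, 0, 0]) cube([65, 23, 409]);
translate([65, 0, 0]) cube([514, 23, 65]);
translate([65, 0, 344]) cube([514, 23, 65]);


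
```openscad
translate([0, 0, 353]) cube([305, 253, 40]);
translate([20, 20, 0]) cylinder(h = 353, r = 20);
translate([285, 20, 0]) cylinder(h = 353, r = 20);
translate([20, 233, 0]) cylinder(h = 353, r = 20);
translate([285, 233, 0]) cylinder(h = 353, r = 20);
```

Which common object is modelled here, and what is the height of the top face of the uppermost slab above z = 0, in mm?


A stool. The seat height is 393 mm.

A 305×253×40 slab at z = 353 on four corner cylinders — a stool. The seat top is 353 + 40 = 393 mm.


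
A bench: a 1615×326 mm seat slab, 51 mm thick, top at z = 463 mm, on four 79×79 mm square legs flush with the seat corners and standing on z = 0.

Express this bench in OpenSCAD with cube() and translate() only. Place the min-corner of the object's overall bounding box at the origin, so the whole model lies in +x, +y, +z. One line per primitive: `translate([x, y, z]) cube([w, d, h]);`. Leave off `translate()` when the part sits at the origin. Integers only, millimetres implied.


translate([0, 0, 412]) cube([1615, 326, 51]);
cube([79, 79, 412]);
translate([0, 247, 0]) cube([79, 79, 412]);
translate([1536, 0, 0]) cube([79, 79, 412]);
translate([1536, 247, 0]) cube([79, 79, 412]);


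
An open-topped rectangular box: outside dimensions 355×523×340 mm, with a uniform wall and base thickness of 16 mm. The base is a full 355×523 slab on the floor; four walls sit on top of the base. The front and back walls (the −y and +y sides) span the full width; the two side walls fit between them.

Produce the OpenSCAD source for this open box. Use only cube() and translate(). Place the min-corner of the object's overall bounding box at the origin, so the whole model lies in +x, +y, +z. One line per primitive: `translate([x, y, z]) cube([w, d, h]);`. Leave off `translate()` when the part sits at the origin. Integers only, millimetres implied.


cube([355, 523, 16]);
translate([0, 0, 16]) cube([355, 16, 324]);
translate([0, 507, 16]) cube([355, 16, 324]);
translate([0, 16, 16]) cube([16, 491, 324]);
translate([339, 16, 16]) cube([16, 491, 324]);


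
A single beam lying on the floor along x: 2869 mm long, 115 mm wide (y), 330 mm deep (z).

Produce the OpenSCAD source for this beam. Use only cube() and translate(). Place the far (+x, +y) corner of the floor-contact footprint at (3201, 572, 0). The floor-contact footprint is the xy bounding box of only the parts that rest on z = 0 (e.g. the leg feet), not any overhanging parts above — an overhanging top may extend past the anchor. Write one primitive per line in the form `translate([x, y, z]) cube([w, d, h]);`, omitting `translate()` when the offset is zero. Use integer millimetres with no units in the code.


translate([332, 457, 0]) cube([2869, 115, 330]);


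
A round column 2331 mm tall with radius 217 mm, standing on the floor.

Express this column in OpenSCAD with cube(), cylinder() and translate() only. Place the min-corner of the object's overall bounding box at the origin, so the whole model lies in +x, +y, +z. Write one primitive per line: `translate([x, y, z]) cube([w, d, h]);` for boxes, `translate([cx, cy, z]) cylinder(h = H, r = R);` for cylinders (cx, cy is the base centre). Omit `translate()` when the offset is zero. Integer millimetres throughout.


translate([217, 217, 0]) cylinder(h = 2331, r = 217);


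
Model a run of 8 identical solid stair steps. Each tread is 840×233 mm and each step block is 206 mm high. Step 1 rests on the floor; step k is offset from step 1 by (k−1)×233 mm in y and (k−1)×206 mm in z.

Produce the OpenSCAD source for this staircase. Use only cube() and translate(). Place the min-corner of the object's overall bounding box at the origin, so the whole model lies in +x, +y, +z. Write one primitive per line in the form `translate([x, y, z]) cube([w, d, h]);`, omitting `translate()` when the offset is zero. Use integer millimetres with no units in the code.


cube([840, 233, 206]);
translate([0, 233, 206]) cube([840, 233, 206]);
translate([0, 466, 412]) cube([840, 233, 206]);
translate([0, 699, 618]) cube([840, 233, 206]);
translate([0, 932, 824]) cube([840, 233, 206]);
translate([0, 1165, 1030]) cube([840, 233, 206]);
translate([0, 1398, 1236]) cube([840, 233, 206]);
translate([0, 1631, 1442]) cube([840, 233, 206]);


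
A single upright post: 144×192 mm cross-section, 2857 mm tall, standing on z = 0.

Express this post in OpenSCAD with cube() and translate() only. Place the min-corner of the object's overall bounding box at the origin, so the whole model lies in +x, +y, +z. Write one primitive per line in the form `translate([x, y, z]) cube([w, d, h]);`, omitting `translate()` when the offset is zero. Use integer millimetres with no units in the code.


cube([144, 192, 2857]);


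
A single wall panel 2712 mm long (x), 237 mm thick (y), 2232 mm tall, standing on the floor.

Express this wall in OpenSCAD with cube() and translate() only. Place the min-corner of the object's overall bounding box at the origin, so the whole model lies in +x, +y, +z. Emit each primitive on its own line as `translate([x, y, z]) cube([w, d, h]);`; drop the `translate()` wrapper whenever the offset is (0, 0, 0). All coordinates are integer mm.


cube([2712, 237, 2232]);


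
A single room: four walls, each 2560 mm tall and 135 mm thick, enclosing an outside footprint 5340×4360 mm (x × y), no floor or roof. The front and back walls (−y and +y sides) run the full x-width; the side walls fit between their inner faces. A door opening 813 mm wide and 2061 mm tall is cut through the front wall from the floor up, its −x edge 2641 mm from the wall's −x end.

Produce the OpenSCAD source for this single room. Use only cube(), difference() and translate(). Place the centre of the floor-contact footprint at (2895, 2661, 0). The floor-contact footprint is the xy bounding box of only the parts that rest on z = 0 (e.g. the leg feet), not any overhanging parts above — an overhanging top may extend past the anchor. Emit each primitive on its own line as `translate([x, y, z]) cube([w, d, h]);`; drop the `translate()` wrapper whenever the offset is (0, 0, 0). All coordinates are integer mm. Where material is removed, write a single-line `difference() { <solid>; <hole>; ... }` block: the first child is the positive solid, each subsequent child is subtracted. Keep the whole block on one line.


difference() { translate([225, 481, 0]) cube([5340, 135, 2560]); translate([2866, 481, 0]) cube([813, 135, 2061]); }
translate([225, 4706, 0]) cube([5340, 135, 2560]);
translate([225, 616, 0]) cube([135, 4090, 2560]);
translate([5430, 616, 0]) cube([135, 4090, 2560]);


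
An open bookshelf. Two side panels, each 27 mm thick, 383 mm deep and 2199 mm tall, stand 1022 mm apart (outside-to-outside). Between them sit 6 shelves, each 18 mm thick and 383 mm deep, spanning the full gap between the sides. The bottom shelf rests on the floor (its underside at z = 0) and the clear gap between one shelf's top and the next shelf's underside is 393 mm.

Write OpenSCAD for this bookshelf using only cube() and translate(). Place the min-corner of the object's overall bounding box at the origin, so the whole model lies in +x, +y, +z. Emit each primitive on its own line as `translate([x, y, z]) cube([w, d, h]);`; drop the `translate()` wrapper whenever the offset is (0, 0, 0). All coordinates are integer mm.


cube([27, 383, 2199]);
translate([995, 0, 0]) cube([27, 383, 2199]);
translate([27, 0, 0]) cube([968, 383, 18]);
translate([27, 0, 411]) cube([968, 383, 18]);
translate([27, 0, 822]) cube([968, 383, 18]);
translate([27, 0, 1233]) cube([968, 383, 18]);
translate([27, 0, 1644]) cube([968, 383, 18]);
translate([27, 0, 2055]) cube([968, 383, 18]);


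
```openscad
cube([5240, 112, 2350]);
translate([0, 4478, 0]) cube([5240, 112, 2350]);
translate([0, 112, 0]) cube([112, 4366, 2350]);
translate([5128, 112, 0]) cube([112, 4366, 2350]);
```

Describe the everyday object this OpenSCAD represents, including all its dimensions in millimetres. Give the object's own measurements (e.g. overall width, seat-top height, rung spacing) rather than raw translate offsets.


The wall frame of a small rectangular building: four walls, each 2350 mm tall and 112 mm thick, enclosing a footprint 5240 mm (x) by 4590 mm (y) outside-to-outside, with no floor or roof. The front and back walls (the −y and +y sides) span the full width; the two side walls fit between them.
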